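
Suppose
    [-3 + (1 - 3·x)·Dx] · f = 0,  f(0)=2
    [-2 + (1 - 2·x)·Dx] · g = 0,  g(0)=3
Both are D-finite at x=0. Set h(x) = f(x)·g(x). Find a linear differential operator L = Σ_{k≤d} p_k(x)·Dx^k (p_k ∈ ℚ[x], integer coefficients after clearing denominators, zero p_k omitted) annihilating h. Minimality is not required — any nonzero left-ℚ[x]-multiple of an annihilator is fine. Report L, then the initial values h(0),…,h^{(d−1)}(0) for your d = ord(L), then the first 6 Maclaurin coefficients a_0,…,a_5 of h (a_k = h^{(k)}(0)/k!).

f: a_k = 2, 6, 18, 54, 162, 486, …
g: a_k = 3, 6, 12, 24, 48, 96, …
f·g: L₀ = L_f ⊗_s L_g, ord ≤ 1·1.
L = (-5 + 12·x) + (1 - 5·x + 6·x^2)·Dx  (order 1).
h: a_k = 6, 30, 114, 390, 1266, 3990, …
ICs: h(0) = 6.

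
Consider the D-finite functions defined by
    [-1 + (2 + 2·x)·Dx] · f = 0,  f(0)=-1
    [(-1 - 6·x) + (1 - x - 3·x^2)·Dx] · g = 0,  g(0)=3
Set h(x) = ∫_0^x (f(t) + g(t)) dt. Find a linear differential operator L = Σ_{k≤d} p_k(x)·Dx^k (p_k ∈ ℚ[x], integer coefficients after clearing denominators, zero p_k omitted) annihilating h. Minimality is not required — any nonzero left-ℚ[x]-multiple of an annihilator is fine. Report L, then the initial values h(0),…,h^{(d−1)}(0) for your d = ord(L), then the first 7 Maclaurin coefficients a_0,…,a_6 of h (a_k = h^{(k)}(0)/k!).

L = (17 + 57·x + 135·x^2 + 90·x^3)·Dx + (-33 - 134·x - 387·x^2 - 510·x^3 - 225·x^4)·Dx^2 + (2 + 30·x + 22·x^2 - 126·x^3 - 210·x^4 - 90·x^5)·Dx^3  (order 3).
h: a_k = 0, 2, 5/4, 97/24, 335/64, 7301/640, 30713/1536, …
ICs: h(0) = 0, h′(0) = 2, h′′(0) = 5/2.

f: a_k = -1, -1/2, 1/8, -1/16, 5/128, -7/256, 21/1024, …
g: a_k = 3, 3, 12, 21, 57, 120, 291, …
Sum ⇒ L₀ = lclm(L_f,L_g) in ℚ(x)⟨Dx⟩.
Integrate: L := L₀·Dx.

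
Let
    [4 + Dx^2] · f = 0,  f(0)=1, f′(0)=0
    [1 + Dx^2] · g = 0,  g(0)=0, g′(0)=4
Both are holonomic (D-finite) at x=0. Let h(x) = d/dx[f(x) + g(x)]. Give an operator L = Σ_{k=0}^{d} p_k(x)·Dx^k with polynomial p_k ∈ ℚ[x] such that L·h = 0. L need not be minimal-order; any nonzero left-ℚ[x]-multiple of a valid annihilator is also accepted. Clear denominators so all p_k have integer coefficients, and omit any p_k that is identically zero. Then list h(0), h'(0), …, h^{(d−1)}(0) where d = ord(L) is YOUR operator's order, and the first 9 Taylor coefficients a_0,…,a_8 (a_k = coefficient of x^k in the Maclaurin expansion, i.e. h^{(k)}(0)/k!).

L = 4 + 5·Dx^2 + Dx^4  (order 4).
h: a_k = 4, -4, -2, 8/3, 1/6, -8/15, -1/180, 16/315, 1/10080, …
ICs: h(0) = 4, h′(0) = -4, h′′(0) = -4, h′′′(0) = 16.

f: a_k = 1, 0, -2, 0, 2/3, 0, -4/45, 0, 2/315, …
g: a_k = 0, 4, 0, -2/3, 0, 1/30, 0, -1/1260, 0, …
h₀=f+g: left-lcm gives L₀, ord ≤ 4.
Differentiate: ansatz ord ≤ ord L₀ ⇒ L.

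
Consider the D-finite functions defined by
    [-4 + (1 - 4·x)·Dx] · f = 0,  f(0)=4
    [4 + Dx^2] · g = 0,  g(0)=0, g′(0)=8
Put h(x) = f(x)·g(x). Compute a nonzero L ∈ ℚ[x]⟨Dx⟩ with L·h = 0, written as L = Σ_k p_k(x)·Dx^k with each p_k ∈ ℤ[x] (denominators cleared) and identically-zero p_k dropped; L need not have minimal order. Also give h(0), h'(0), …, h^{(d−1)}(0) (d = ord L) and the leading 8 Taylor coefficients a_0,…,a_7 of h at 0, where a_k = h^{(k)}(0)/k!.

f: a_k = 4, 16, 64, 256, 1024, 4096, 16384, 65536, …
g: a_k = 0, 8, 0, -16/3, 0, 16/15, 0, -32/315, …
L₀ := L_f ⊗_s L_g (sym. prod.), ord ≤ 2.
L = (-4 + 16·x) + 8·Dx + (-1 + 4·x)·Dx^2  (order 2).
h: a_k = 0, 32, 128, 1472/3, 5888/3, 117824/15, 471296/15, 39588736/315, …
ICs: h(0) = 0, h′(0) = 32.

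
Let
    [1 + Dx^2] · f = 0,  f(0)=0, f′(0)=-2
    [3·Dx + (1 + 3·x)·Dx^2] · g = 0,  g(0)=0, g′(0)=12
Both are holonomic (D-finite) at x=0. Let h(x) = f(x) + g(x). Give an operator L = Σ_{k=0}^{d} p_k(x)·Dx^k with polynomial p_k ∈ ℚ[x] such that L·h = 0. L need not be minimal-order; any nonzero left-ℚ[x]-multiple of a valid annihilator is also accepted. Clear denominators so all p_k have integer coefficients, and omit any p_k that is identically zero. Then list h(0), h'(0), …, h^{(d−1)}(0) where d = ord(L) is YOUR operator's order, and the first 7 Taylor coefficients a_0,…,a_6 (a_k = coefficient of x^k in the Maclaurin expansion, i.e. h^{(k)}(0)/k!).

L = (165 + 18·x + 27·x^2)·Dx + (19 + 63·x + 27·x^2 + 27·x^3)·Dx^2 + (165 + 18·x + 27·x^2)·Dx^3 + (19 + 63·x + 27·x^2 + 27·x^3)·Dx^4  (order 4).
h: a_k = 0, 10, -18, 109/3, -81, 11663/60, -486, …
ICs: h(0) = 0, h′(0) = 10, h′′(0) = -36, h′′′(0) = 218.

f: a_k = 0, -2, 0, 1/3, 0, -1/60, 0, …
g: a_k = 0, 12, -18, 36, -81, 972/5, -486, …
f+g: L₀ = lclm(L_f,L_g), ord ≤ 2+2.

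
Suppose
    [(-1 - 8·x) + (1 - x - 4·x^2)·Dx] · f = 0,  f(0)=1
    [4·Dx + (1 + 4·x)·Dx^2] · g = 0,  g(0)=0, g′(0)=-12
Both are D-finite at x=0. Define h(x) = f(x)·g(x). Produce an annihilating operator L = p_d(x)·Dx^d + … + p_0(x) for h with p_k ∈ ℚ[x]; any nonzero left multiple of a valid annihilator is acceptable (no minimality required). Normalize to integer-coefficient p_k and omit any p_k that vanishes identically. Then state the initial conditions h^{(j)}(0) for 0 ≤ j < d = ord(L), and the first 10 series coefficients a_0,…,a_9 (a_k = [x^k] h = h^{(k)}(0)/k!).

f: a_k = 1, 1, 5, 9, 29, 65, 181, 441, 1165, 2929, …
g: a_k = 0, -12, 24, -64, 192, -3072/5, 2048, -49152/7, 24576, -262144/3, …
Product ⇒ symmetric product L₀, ord ≤ 2.
L = (12 + 64·x) + (-2 + 28·x + 80·x^2)·Dx + (-1 - 3·x + 8·x^2 + 16·x^3)·Dx^2  (order 2).
h: a_k = 0, -12, 12, -100, 140, -4372/5, 8668/5, -61500/7, 795364/35, -10478948/105, …
ICs: h(0) = 0, h′(0) = -12.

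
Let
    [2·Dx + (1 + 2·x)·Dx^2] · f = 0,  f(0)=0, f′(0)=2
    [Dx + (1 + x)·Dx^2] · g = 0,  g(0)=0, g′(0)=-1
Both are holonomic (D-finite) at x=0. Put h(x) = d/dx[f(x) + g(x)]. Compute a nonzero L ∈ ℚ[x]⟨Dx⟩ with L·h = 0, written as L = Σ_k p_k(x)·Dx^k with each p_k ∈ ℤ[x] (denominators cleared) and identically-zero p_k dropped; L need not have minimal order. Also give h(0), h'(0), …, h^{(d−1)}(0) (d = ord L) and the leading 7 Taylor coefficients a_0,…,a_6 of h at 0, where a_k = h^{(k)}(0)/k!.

L = 4 + (6 + 8·x)·Dx + (1 + 3·x + 2·x^2)·Dx^2  (order 2).
h: a_k = 1, -3, 7, -15, 31, -63, 127, …
ICs: h(0) = 1, h′(0) = -3.

f: a_k = 0, 2, -2, 8/3, -4, 32/5, -32/3, …
g: a_k = 0, -1, 1/2, -1/3, 1/4, -1/5, 1/6, …
Weyl lclm of L_f,L_g ⇒ L₀ (ord ≤ 4).
h=h₀': d/dx-closure on L₀ ⇒ L.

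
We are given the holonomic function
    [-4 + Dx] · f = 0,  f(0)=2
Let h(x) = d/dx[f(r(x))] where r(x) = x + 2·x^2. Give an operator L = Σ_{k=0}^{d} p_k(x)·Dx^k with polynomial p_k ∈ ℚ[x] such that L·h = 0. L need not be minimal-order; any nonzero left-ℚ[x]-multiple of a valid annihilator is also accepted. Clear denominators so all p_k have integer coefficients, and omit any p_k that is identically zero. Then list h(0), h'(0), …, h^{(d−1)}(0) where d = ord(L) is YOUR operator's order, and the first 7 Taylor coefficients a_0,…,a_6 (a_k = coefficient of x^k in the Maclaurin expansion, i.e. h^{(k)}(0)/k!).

f: a_k = 2, 8, 16, 64/3, 64/3, 256/15, 512/45, …
Change of var in L_f (x↦r) gives L₀.
Differentiate: ansatz ord ≤ ord L₀ ⇒ L.
L = (8 + 32·x + 64·x^2) + (-1 - 4·x)·Dx  (order 1).
h: a_k = 8, 64, 256, 2560/3, 6656/3, 77824/15, 475136/45, …
ICs: h(0) = 8.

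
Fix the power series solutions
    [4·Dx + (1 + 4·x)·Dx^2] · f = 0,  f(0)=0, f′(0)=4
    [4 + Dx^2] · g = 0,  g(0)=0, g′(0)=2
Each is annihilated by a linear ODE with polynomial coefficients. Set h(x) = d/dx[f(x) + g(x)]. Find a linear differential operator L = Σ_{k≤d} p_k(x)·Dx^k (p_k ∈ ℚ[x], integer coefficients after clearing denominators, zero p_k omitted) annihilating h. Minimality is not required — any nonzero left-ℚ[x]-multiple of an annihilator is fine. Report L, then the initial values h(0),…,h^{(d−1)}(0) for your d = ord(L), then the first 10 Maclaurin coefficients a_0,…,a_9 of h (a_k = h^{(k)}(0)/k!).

L = (400 + 128·x + 256·x^2) + (36 + 176·x + 192·x^2 + 256·x^3)·Dx + (100 + 32·x + 64·x^2)·Dx^2 + (9 + 44·x + 48·x^2 + 64·x^3)·Dx^3  (order 3).
h: a_k = 6, -16, 60, -256, 3076/3, -4096, 737272/45, -65536, 82575364/315, -1048576, …
ICs: h(0) = 6, h′(0) = -16, h′′(0) = 120.

f: a_k = 0, 4, -8, 64/3, -64, 1024/5, -2048/3, 16384/7, -8192, 262144/9, …
g: a_k = 0, 2, 0, -4/3, 0, 4/15, 0, -8/315, 0, 4/2835, …
Weyl lclm of L_f,L_g ⇒ L₀ (ord ≤ 4).
Differentiate: ansatz ord ≤ ord L₀ ⇒ L.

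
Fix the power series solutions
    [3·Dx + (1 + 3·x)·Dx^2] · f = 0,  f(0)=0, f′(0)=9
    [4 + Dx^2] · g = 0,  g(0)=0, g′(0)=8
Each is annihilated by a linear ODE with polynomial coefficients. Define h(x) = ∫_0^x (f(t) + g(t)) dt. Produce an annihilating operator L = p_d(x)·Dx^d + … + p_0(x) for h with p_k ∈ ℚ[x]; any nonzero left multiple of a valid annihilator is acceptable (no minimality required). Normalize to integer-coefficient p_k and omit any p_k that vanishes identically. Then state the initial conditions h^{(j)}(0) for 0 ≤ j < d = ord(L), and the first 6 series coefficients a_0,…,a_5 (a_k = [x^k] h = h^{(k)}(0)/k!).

f: a_k = 0, 9, -27/2, 27, -243/4, 729/5, …
g: a_k = 0, 8, 0, -16/3, 0, 16/15, …
Sum ⇒ L₀ = lclm(L_f,L_g) in ℚ(x)⟨Dx⟩.
h=∫h₀ ⇒ L = L₀·Dx.
L = (348 + 144·x + 216·x^2)·Dx^2 + (44 + 180·x + 216·x^2 + 216·x^3)·Dx^3 + (87 + 36·x + 54·x^2)·Dx^4 + (11 + 45·x + 54·x^2 + 54·x^3)·Dx^5  (order 5).
h: a_k = 0, 0, 17/2, -9/2, 65/12, -243/20, …
ICs: h(0) = 0, h′(0) = 0, h′′(0) = 17, h′′′(0) = -27, h′′′′(0) = 130.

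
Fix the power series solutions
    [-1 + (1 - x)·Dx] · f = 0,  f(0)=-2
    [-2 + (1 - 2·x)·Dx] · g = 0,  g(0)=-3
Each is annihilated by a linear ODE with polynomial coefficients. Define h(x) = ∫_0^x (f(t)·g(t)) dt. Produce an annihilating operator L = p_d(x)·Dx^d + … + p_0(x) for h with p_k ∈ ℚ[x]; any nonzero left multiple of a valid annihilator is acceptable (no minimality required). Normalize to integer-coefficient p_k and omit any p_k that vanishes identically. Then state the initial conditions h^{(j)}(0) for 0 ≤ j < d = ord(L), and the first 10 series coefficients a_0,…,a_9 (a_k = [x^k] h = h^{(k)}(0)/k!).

L = (-3 + 4·x)·Dx + (1 - 3·x + 2·x^2)·Dx^2  (order 2).
h: a_k = 0, 6, 9, 14, 45/2, 186/5, 63, 762/7, 765/4, 1022/3, …
ICs: h(0) = 0, h′(0) = 6.

f: a_k = -2, -2, -2, -2, -2, -2, -2, -2, -2, -2, …
g: a_k = -3, -6, -12, -24, -48, -96, -192, -384, -768, -1536, …
h₀=f·g: eliminate ⇒ L₀, order ≤ 1·1.
∫: right-multiply L₀ by Dx.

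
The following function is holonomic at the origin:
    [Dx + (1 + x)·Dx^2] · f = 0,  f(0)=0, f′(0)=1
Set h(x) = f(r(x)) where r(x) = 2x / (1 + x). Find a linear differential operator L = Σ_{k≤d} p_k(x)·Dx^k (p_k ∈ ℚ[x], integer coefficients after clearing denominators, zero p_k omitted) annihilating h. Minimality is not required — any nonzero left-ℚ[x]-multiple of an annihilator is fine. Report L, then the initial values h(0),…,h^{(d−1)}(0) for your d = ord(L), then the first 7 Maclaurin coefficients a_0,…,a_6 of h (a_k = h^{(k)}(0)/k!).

L = (4 + 6·x)·Dx + (1 + 4·x + 3·x^2)·Dx^2  (order 2).
h: a_k = 0, 2, -4, 26/3, -20, 242/5, -364/3, …
ICs: h(0) = 0, h′(0) = 2.

f: a_k = 0, 1, -1/2, 1/3, -1/4, 1/5, -1/6, …
f∘r: x↦r, Dx↦Dx/r' in L_f ⇒ L₀.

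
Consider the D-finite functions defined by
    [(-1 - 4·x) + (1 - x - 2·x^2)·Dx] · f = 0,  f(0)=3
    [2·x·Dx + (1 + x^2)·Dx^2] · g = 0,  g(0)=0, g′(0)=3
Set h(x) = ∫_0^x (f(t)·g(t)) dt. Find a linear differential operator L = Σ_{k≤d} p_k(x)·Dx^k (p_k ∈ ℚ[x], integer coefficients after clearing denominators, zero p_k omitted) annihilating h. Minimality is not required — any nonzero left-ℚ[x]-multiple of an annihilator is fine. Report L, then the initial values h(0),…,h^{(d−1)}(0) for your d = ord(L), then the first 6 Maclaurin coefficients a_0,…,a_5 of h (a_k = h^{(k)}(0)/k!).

L = (4 + 2·x + 12·x^2)·Dx + (2 + 6·x + 4·x^2 + 12·x^3)·Dx^2 + (-1 + x + x^2 + x^3 + 2·x^4)·Dx^3  (order 3).
h: a_k = 0, 0, 9/2, 3, 6, 42/5, …
ICs: h(0) = 0, h′(0) = 0, h′′(0) = 9.

f: a_k = 3, 3, 9, 15, 33, 63, …
g: a_k = 0, 3, 0, -1, 0, 3/5, …
Sym-product of L_f,L_g gives L₀ (≤ ord 2).
∫: right-multiply L₀ by Dx.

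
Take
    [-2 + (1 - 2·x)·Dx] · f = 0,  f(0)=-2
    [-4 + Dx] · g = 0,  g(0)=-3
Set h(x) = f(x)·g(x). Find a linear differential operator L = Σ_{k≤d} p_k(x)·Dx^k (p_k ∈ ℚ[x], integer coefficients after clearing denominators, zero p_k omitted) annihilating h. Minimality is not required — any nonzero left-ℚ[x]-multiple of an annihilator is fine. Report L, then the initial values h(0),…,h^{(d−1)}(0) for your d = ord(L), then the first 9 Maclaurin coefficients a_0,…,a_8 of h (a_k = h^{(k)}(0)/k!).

f: a_k = -2, -4, -8, -16, -32, -64, -128, -256, -512, …
g: a_k = -3, -12, -24, -32, -32, -128/5, -256/15, -1024/105, -512/105, …
h₀=f·g: eliminate ⇒ L₀, order ≤ 1·1.
L = (6 - 8·x) + (-1 + 2·x)·Dx  (order 1).
h: a_k = 6, 36, 120, 304, 672, 6976/5, 42368/15, 39680/7, 1191424/105, …
ICs: h(0) = 6.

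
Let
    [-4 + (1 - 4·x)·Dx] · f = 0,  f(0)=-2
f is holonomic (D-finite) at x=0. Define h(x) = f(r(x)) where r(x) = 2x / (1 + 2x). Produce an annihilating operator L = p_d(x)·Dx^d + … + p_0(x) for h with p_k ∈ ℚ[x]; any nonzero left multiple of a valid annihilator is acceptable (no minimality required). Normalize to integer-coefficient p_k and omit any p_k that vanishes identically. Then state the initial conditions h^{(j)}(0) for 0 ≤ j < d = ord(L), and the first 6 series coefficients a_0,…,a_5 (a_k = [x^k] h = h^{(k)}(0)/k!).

f: a_k = -2, -8, -32, -128, -512, -2048, …
f∘r: x↦r, Dx↦Dx/r' in L_f ⇒ L₀.
L = 8 + (-1 + 4·x + 12·x^2)·Dx  (order 1).
h: a_k = -2, -16, -96, -576, -3456, -20736, …
ICs: h(0) = -2.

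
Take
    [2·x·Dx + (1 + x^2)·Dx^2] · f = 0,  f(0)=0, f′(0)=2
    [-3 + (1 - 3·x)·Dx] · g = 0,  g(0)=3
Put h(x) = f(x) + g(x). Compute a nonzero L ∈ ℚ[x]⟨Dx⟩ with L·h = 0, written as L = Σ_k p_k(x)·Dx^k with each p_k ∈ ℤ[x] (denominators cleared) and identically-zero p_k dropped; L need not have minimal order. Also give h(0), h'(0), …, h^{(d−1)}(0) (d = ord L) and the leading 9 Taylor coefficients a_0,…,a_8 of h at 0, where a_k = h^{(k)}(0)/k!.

f: a_k = 0, 2, 0, -2/3, 0, 2/5, 0, -2/7, 0, …
g: a_k = 3, 9, 27, 81, 243, 729, 2187, 6561, 19683, …
Sum ⇒ L₀ = lclm(L_f,L_g) in ℚ(x)⟨Dx⟩.
L = (6 - 72·x - 18·x^2)·Dx + (-28 + 6·x - 60·x^2 - 18·x^3)·Dx^2 + (3 - 8·x - 8·x^3 - 3·x^4)·Dx^3  (order 3).
h: a_k = 3, 11, 27, 241/3, 243, 3647/5, 2187, 45925/7, 19683, …
ICs: h(0) = 3, h′(0) = 11, h′′(0) = 54.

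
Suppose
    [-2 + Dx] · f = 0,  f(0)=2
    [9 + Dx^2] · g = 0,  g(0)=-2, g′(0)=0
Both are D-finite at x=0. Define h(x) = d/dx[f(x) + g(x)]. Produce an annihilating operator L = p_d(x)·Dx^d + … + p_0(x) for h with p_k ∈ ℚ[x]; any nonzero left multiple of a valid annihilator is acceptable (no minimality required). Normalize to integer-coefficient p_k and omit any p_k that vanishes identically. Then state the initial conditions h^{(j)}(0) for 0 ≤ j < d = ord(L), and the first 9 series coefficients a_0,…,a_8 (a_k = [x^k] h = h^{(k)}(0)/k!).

f: a_k = 2, 4, 4, 8/3, 4/3, 8/15, 8/45, 16/315, 4/315, …
g: a_k = -2, 0, 9, 0, -27/4, 0, 81/40, 0, -729/2240, …
L₀ := lclm(L_f,L_g); ord L₀ ≤ 1+2.
h₀' ⇒ L via d/dx closure of L₀.
L = 18 - 9·Dx + 2·Dx^2 - Dx^3  (order 3).
h: a_k = 4, 26, 8, -65/3, 8/3, 793/60, 16/45, -1261/504, 8/315, …
ICs: h(0) = 4, h′(0) = 26, h′′(0) = 16.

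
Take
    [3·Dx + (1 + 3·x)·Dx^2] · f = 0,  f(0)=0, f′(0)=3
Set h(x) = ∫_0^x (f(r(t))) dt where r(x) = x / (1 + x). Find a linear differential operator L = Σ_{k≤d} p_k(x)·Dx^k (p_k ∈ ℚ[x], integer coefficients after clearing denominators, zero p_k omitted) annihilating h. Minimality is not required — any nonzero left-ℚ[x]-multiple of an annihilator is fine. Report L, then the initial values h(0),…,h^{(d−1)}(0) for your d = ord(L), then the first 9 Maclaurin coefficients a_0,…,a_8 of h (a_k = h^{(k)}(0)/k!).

f: a_k = 0, 3, -9/2, 9, -81/4, 243/5, -243/2, 2187/7, -6561/8, …
Substitute x→r, Dx→(1/r')Dx; clear ⇒ L₀.
Integrate: L := L₀·Dx.
L = (5 + 8·x)·Dx^2 + (1 + 5·x + 4·x^2)·Dx^3  (order 3).
h: a_k = 0, 0, 3/2, -5/2, 21/4, -51/4, 341/10, -195/2, 16383/56, …
ICs: h(0) = 0, h′(0) = 0, h′′(0) = 3.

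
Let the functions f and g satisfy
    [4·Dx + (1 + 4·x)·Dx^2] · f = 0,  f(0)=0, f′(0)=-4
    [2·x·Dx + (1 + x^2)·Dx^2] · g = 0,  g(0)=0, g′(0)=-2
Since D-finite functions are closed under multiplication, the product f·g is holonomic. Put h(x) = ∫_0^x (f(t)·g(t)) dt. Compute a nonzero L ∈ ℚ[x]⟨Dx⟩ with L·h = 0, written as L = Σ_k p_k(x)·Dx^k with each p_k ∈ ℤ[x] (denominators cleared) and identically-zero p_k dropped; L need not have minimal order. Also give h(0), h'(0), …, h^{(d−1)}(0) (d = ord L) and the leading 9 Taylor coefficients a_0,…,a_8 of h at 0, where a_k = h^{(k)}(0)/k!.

f: a_k = 0, -4, 8, -64/3, 64, -1024/5, 2048/3, -16384/7, 8192, …
g: a_k = 0, -2, 0, 2/3, 0, -2/5, 0, 2/7, 0, …
L₀ := L_f ⊗_s L_g (sym. prod.), ord ≤ 4.
h=∫h₀ ⇒ L = L₀·Dx.
L = (144 + 896·x + 560·x^2 + 2304·x^3 + 1920·x^4 + 3328·x^5 + 256·x^7)·Dx^2 + (132 + 304·x + 2252·x^2 + 4144·x^3 + 8896·x^4 + 5952·x^5 + 8960·x^6 + 192·x^7 + 896·x^8)·Dx^3 + (72 + 376·x + 912·x^2 + 2808·x^3 + 3720·x^4 + 6288·x^5 + 3072·x^6 + 4368·x^7 + 192·x^8 + 512·x^9)·Dx^4 + (5 + 48·x + 178·x^2 + 416·x^3 + 729·x^4 + 720·x^5 + 1008·x^6 + 384·x^7 + 516·x^8 + 32·x^9 + 64·x^10)·Dx^5  (order 5).
h: a_k = 0, 0, 0, 8/3, -4, 8, -184/9, 2552/45, -2486/15, …
ICs: h(0) = 0, h′(0) = 0, h′′(0) = 0, h′′′(0) = 16, h′′′′(0) = -96.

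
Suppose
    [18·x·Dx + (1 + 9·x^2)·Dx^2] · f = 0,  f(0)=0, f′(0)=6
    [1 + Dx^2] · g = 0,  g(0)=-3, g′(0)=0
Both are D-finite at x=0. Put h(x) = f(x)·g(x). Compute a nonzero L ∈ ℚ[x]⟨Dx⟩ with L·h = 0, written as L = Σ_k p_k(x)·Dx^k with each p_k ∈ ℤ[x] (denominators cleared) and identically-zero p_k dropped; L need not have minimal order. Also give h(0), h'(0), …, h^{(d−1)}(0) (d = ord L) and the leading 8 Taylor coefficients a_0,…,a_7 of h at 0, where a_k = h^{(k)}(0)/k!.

f: a_k = 0, 6, 0, -18, 0, 486/5, 0, -4374/7, …
g: a_k = -3, 0, 3/2, 0, -1/8, 0, 1/240, 0, …
Sym-product of L_f,L_g gives L₀ (≤ ord 4).
L = (370 + 9594·x^2 + 4131·x^4 + 2916·x^6 + 6561·x^8) + (684·x + 6804·x^3 + 8748·x^5 + 26244·x^7)·Dx + (380 + 9792·x^2 + 5346·x^4 + 5832·x^6 + 13122·x^8)·Dx^2 + (684·x + 6804·x^3 + 8748·x^5 + 26244·x^7)·Dx^3 + (10 + 198·x^2 + 1215·x^4 + 2916·x^6 + 6561·x^8)·Dx^4  (order 4).
h: a_k = 0, -18, 0, 63, 0, -6387/20, 0, 566341/280, …
ICs: h(0) = 0, h′(0) = -18, h′′(0) = 0, h′′′(0) = 378.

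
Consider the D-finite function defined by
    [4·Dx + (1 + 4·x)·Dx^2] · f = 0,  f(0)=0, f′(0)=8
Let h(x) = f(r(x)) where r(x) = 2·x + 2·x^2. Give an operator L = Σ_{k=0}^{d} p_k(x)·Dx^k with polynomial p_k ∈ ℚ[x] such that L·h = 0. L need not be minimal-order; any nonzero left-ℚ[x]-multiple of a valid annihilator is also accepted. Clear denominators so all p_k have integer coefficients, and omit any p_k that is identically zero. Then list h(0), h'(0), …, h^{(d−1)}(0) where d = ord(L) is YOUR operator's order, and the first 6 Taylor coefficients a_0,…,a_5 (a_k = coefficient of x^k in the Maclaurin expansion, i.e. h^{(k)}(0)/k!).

f: a_k = 0, 8, -16, 128/3, -128, 2048/5, …
Substitute x→r, Dx→(1/r')Dx; clear ⇒ L₀.
L = (6 + 16·x + 16·x^2)·Dx + (1 + 10·x + 24·x^2 + 16·x^3)·Dx^2  (order 2).
h: a_k = 0, 16, -48, 640/3, -1088, 29696/5, …
ICs: h(0) = 0, h′(0) = 16.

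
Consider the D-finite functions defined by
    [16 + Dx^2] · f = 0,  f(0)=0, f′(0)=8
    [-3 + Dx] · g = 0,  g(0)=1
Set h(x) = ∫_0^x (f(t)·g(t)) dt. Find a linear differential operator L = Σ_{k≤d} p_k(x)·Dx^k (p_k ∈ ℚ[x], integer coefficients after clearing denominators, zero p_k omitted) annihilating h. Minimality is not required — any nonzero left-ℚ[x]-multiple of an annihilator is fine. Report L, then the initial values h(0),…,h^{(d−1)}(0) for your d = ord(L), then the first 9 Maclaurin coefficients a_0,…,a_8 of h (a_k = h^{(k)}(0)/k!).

L = 25·Dx - 6·Dx^2 + Dx^3  (order 3).
h: a_k = 0, 0, 4, 8, 11/3, -28/5, -779/90, -143/35, 4031/5040, …
ICs: h(0) = 0, h′(0) = 0, h′′(0) = 8.

f: a_k = 0, 8, 0, -64/3, 0, 256/15, 0, -2048/315, 0, …
g: a_k = 1, 3, 9/2, 9/2, 27/8, 81/40, 81/80, 243/560, 729/4480, …
L₀ := L_f ⊗_s L_g (sym. prod.), ord ≤ 2.
Integrate: L := L₀·Dx.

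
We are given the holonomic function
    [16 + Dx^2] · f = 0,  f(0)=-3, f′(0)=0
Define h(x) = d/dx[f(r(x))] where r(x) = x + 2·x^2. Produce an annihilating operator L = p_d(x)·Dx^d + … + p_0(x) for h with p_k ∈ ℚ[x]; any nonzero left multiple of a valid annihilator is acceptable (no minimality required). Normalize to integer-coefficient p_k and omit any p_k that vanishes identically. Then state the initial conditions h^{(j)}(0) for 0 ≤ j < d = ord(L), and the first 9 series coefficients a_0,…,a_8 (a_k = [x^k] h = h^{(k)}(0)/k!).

L = (64 + 256·x + 1536·x^2 + 4096·x^3 + 4096·x^4) + (-12 - 48·x)·Dx + (1 + 8·x + 16·x^2)·Dx^2  (order 2).
h: a_k = 0, 48, 288, 256, -1280, -22528/5, -28672/5, 425984/105, 835584/35, …
ICs: h(0) = 0, h′(0) = 48.

f: a_k = -3, 0, 24, 0, -32, 0, 256/15, 0, -512/105, …
h₀=f(r): pull back L_f along r ⇒ L₀.
h=h₀': d/dx-closure on L₀ ⇒ L.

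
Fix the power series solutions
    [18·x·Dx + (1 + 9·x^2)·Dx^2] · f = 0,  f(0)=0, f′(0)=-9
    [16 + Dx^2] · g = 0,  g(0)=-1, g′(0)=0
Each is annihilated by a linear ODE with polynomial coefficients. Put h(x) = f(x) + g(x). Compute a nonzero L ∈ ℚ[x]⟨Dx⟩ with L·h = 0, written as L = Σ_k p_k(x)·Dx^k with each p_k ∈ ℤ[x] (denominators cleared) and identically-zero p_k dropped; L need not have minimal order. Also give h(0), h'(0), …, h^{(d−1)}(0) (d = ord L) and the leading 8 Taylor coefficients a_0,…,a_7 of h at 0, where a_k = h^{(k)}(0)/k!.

L = (-13248·x + 181440·x^3 + 186624·x^5)·Dx + (-16 + 6048·x^2 + 66096·x^4 + 93312·x^6)·Dx^2 + (-828·x + 11340·x^3 + 11664·x^5)·Dx^3 + (-1 + 378·x^2 + 4131·x^4 + 5832·x^6)·Dx^4  (order 4).
h: a_k = -1, -9, 8, 27, -32/3, -729/5, 256/45, 6561/7, …
ICs: h(0) = -1, h′(0) = -9, h′′(0) = 16, h′′′(0) = 162.

f: a_k = 0, -9, 0, 27, 0, -729/5, 0, 6561/7, …
g: a_k = -1, 0, 8, 0, -32/3, 0, 256/45, 0, …
Weyl lclm of L_f,L_g ⇒ L₀ (ord ≤ 4).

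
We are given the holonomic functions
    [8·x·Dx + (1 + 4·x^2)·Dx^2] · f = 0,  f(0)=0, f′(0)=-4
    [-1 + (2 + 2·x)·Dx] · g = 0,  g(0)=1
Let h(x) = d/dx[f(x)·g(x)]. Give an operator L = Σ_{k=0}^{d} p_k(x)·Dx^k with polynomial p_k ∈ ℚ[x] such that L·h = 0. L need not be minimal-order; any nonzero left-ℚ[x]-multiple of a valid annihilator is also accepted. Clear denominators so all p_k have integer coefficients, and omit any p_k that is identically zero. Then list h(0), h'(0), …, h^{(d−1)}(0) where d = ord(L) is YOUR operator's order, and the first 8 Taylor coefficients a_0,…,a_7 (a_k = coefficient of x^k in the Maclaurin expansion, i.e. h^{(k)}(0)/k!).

L = (29 + 160·x - 280·x^2 - 384·x^3 - 48·x^4) + (76 + 300·x - 288·x^2 - 1664·x^3 - 1344·x^4 - 192·x^5)·Dx + (12 - 40·x - 84·x^2 - 256·x^3 - 544·x^4 - 384·x^5 - 64·x^6)·Dx^2  (order 2).
h: a_k = -4, -4, 35/2, 29/3, -6389/96, -5929/160, 1022653/3840, 944407/6720, …
ICs: h(0) = -4, h′(0) = -4.

f: a_k = 0, -4, 0, 16/3, 0, -64/5, 0, 256/7, …
g: a_k = 1, 1/2, -1/8, 1/16, -5/128, 7/256, -21/1024, 33/2048, …
f·g: L₀ = L_f ⊗_s L_g, ord ≤ 2·1.
Differentiate: ansatz ord ≤ ord L₀ ⇒ L.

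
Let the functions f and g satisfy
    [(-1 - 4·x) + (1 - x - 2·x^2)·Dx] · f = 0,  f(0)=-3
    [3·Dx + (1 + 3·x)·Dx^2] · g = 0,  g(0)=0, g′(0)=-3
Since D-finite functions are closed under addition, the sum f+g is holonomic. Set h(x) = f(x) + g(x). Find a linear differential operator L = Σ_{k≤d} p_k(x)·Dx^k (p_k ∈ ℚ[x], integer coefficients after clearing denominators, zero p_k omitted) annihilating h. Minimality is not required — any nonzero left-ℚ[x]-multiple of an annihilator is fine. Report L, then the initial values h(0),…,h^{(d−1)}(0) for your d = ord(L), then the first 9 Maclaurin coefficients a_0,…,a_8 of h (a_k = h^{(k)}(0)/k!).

L = (66 + 270·x + 576·x^2 + 336·x^3 + 288·x^4)·Dx + (4 + 96·x + 492·x^2 + 832·x^3 + 696·x^4 + 480·x^5)·Dx^2 + (-3 - 19·x - 25·x^2 + 39·x^3 + 116·x^4 + 164·x^5 + 96·x^6)·Dx^3  (order 3).
h: a_k = -3, -6, -9/2, -24, -51/4, -558/5, -15/2, -3972/7, 2457/8, …
ICs: h(0) = -3, h′(0) = -6, h′′(0) = -9.

f: a_k = -3, -3, -9, -15, -33, -63, -129, -255, -513, …
g: a_k = 0, -3, 9/2, -9, 81/4, -243/5, 243/2, -2187/7, 6561/8, …
f+g: L₀ = lclm(L_f,L_g), ord ≤ 1+2.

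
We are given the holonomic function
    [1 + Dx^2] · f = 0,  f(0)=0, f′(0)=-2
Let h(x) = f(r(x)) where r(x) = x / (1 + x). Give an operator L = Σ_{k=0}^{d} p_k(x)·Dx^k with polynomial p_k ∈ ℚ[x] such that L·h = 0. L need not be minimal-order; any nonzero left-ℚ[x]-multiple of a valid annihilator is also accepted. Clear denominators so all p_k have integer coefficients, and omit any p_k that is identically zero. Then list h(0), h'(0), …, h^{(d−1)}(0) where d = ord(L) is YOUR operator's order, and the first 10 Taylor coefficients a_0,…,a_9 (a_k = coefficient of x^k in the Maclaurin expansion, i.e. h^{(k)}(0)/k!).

f: a_k = 0, -2, 0, 1/3, 0, -1/60, 0, 1/2520, 0, -1/181440, …
Change of var in L_f (x↦r) gives L₀.
L = 1 + (2 + 6·x + 6·x^2 + 2·x^3)·Dx + (1 + 4·x + 6·x^2 + 4·x^3 + x^4)·Dx^2  (order 2).
h: a_k = 0, -2, 2, -5/3, 1, -1/60, -5/4, 6931/2520, -1591/360, 224179/36288, …
ICs: h(0) = 0, h′(0) = -2.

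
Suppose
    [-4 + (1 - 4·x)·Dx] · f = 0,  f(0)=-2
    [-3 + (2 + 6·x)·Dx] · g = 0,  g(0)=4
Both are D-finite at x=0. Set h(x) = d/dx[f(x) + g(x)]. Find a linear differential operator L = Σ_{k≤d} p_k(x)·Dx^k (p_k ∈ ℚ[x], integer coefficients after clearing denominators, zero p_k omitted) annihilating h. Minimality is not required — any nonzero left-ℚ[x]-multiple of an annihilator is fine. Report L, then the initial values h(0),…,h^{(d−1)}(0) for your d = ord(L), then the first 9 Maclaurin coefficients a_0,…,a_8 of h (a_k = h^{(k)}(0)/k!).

L = (-792 - 864·x) + (-357 - 2520·x - 3024·x^2)·Dx + (38 + 34·x - 528·x^2 - 864·x^3)·Dx^2  (order 2).
h: a_k = -2, -73, -1455/4, -16789/8, -646855/64, -6337383/128, -116935315/512, -1076556493/1024, -77182751223/16384, …
ICs: h(0) = -2, h′(0) = -73.

f: a_k = -2, -8, -32, -128, -512, -2048, -8192, -32768, -131072, …
g: a_k = 4, 6, -9/2, 27/4, -405/32, 1701/64, -15309/256, 72171/512, -2814669/8192, …
h₀=f+g: left-lcm gives L₀, ord ≤ 2.
Derive L from L₀ (diff closure).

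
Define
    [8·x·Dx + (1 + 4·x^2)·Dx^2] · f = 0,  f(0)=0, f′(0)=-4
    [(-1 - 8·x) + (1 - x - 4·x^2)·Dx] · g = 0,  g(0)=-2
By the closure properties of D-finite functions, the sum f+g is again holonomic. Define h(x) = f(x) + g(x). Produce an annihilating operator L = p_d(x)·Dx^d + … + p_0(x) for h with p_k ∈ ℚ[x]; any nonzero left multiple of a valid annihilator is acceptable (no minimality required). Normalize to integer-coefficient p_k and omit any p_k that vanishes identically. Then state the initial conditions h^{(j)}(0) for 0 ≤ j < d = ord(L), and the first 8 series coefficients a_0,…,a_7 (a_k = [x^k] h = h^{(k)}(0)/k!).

f: a_k = 0, -4, 0, 16/3, 0, -64/5, 0, 256/7, …
g: a_k = -2, -2, -10, -18, -58, -130, -362, -882, …
L₀ := lclm(L_f,L_g); ord L₀ ≤ 2+1.
L = (40 - 160·x - 2272·x^2 - 4608·x^3 - 16896·x^4 - 6144·x^6)·Dx + (-31 - 264·x - 364·x^2 - 2208·x^3 - 4160·x^4 - 12800·x^5 - 768·x^6 - 6144·x^7)·Dx^2 + (5 + 11·x + 80·x^2 - 116·x^3 - 80·x^4 - 704·x^5 - 1536·x^6 - 256·x^7 - 1024·x^8)·Dx^3  (order 3).
h: a_k = -2, -6, -10, -38/3, -58, -714/5, -362, -5918/7, …
ICs: h(0) = -2, h′(0) = -6, h′′(0) = -20.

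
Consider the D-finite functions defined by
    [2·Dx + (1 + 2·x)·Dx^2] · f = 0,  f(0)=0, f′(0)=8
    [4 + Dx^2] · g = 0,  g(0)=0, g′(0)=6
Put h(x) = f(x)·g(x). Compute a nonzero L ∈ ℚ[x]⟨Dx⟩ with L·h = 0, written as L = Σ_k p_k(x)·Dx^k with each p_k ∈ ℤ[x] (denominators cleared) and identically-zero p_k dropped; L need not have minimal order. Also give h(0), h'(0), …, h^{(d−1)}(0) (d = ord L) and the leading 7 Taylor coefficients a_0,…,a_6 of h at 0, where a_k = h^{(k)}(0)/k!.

L = (-48 + 192·x + 1216·x^2 + 2048·x^3 + 1024·x^4) + (32 + 320·x + 768·x^2 + 512·x^3)·Dx + (160·x + 672·x^2 + 1024·x^3 + 512·x^4)·Dx^2 + (8 + 80·x + 192·x^2 + 128·x^3)·Dx^3 + (3 + 28·x + 92·x^2 + 128·x^3 + 64·x^4)·Dx^4  (order 4).
h: a_k = 0, 0, 48, -48, 32, -64, 352/3, …
ICs: h(0) = 0, h′(0) = 0, h′′(0) = 96, h′′′(0) = -288.

f: a_k = 0, 8, -8, 32/3, -16, 128/5, -128/3, …
g: a_k = 0, 6, 0, -4, 0, 4/5, 0, …
h₀=f·g: eliminate ⇒ L₀, order ≤ 2·2.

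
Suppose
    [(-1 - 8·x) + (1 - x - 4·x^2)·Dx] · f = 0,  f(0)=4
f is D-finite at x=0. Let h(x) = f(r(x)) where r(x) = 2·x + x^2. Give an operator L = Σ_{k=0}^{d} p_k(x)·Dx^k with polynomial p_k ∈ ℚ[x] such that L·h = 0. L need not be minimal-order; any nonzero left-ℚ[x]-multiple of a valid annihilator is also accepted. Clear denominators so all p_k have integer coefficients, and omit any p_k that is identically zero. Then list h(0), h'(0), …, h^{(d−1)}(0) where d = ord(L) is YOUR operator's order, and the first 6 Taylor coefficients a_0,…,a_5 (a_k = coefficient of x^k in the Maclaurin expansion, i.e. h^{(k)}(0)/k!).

f: a_k = 4, 4, 20, 36, 116, 260, …
f∘r: x↦r, Dx↦Dx/r' in L_f ⇒ L₀.
L = (2 + 34·x + 48·x^2 + 16·x^3) + (-1 + 2·x + 17·x^2 + 16·x^3 + 4·x^4)·Dx  (order 1).
h: a_k = 4, 8, 84, 368, 2308, 12248, …
ICs: h(0) = 4.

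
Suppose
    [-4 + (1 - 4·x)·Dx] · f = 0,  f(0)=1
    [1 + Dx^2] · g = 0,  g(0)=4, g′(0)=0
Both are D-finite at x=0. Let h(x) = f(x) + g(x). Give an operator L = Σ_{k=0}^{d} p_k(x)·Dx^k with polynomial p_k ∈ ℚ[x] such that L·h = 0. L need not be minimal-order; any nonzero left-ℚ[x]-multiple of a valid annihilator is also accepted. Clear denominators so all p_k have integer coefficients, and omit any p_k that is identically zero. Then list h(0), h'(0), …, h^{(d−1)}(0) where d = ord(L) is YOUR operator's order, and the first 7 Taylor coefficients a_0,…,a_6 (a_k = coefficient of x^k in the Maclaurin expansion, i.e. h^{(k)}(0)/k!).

L = (388 - 32·x + 64·x^2) + (-33 + 140·x - 48·x^2 + 64·x^3)·Dx + (388 - 32·x + 64·x^2)·Dx^2 + (-33 + 140·x - 48·x^2 + 64·x^3)·Dx^3  (order 3).
h: a_k = 5, 4, 14, 64, 1537/6, 1024, 737279/180, …
ICs: h(0) = 5, h′(0) = 4, h′′(0) = 28.

f: a_k = 1, 4, 16, 64, 256, 1024, 4096, …
g: a_k = 4, 0, -2, 0, 1/6, 0, -1/180, …
f+g: L₀ = lclm(L_f,L_g), ord ≤ 1+2.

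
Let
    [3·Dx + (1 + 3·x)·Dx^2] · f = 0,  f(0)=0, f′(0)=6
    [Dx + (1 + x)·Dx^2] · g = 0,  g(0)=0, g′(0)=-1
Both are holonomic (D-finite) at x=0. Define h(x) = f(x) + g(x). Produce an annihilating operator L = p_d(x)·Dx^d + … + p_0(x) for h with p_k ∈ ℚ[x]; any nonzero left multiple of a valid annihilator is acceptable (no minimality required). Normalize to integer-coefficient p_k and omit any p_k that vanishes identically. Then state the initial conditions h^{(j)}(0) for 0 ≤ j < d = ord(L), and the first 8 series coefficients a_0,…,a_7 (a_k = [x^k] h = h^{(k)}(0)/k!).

f: a_k = 0, 6, -9, 18, -81/2, 486/5, -243, 4374/7, …
g: a_k = 0, -1, 1/2, -1/3, 1/4, -1/5, 1/6, -1/7, …
f+g: L₀ = lclm(L_f,L_g), ord ≤ 2+2.
L = 6·Dx + (8 + 12·x)·Dx^2 + (1 + 4·x + 3·x^2)·Dx^3  (order 3).
h: a_k = 0, 5, -17/2, 53/3, -161/4, 97, -1457/6, 4373/7, …
ICs: h(0) = 0, h′(0) = 5, h′′(0) = -17.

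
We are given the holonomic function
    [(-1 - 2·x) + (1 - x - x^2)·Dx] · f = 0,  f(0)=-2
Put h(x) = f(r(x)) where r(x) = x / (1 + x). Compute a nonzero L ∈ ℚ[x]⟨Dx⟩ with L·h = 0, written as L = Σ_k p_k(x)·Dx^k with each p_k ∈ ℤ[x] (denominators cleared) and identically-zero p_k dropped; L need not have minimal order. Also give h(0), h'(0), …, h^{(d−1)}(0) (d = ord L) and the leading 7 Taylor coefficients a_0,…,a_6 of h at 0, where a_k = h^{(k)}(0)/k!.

f: a_k = -2, -2, -4, -6, -10, -16, -26, …
Change of var in L_f (x↦r) gives L₀.
L = (1 + 3·x) + (-1 - 2·x + x^3)·Dx  (order 1).
h: a_k = -2, -2, -2, 0, -2, 2, -4, …
ICs: h(0) = -2.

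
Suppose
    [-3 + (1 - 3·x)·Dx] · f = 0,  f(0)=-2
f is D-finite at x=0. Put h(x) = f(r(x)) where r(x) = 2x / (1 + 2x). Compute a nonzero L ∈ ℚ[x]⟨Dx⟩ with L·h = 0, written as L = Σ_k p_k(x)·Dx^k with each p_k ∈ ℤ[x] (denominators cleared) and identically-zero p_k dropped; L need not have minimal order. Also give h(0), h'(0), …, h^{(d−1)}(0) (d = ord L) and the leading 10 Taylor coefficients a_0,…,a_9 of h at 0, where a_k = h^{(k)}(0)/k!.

L = 6 + (-1 + 2·x + 8·x^2)·Dx  (order 1).
h: a_k = -2, -12, -48, -192, -768, -3072, -12288, -49152, -196608, -786432, …
ICs: h(0) = -2.

f: a_k = -2, -6, -18, -54, -162, -486, -1458, -4374, -13122, -39366, …
Change of var in L_f (x↦r) gives L₀.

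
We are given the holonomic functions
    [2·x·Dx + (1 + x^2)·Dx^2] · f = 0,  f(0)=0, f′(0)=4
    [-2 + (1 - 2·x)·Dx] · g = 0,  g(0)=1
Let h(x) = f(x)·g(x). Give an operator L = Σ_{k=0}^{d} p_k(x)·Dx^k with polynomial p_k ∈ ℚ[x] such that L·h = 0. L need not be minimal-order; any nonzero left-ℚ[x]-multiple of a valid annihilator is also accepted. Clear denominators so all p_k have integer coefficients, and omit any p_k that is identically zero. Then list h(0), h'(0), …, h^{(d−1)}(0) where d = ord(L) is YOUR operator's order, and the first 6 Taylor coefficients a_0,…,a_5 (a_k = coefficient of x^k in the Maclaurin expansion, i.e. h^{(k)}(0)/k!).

f: a_k = 0, 4, 0, -4/3, 0, 4/5, …
g: a_k = 1, 2, 4, 8, 16, 32, …
h₀=f·g: eliminate ⇒ L₀, order ≤ 2·1.
L = 4·x + (4 - 2·x + 8·x^2)·Dx + (-1 + 2·x - x^2 + 2·x^3)·Dx^2  (order 2).
h: a_k = 0, 4, 8, 44/3, 88/3, 892/15, …
ICs: h(0) = 0, h′(0) = 4.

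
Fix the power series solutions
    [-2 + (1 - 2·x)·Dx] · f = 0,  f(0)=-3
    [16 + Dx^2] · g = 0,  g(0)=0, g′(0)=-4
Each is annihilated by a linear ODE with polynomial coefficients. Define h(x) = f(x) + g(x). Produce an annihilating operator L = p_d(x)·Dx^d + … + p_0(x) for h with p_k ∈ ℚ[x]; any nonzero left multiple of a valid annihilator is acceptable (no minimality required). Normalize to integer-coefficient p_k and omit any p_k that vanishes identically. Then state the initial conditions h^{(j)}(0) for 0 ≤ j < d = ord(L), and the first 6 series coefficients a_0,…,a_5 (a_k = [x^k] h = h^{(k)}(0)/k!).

L = (160 - 256·x + 256·x^2) + (-48 + 224·x - 384·x^2 + 256·x^3)·Dx + (10 - 16·x + 16·x^2)·Dx^2 + (-3 + 14·x - 24·x^2 + 16·x^3)·Dx^3  (order 3).
h: a_k = -3, -10, -12, -40/3, -48, -1568/15, …
ICs: h(0) = -3, h′(0) = -10, h′′(0) = -24.

f: a_k = -3, -6, -12, -24, -48, -96, …
g: a_k = 0, -4, 0, 32/3, 0, -128/15, …
f+g: L₀ = lclm(L_f,L_g), ord ≤ 1+2.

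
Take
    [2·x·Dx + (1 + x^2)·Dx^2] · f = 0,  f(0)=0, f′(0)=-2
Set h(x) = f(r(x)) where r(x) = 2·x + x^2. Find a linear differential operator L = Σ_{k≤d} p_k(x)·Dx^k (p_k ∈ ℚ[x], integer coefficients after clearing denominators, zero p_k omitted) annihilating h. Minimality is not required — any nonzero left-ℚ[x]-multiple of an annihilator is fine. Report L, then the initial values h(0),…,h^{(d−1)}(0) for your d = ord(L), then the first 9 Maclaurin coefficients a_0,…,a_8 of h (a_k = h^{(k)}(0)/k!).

L = (-1 + 8·x + 16·x^2 + 12·x^3 + 3·x^4)·Dx + (1 + x + 4·x^2 + 8·x^3 + 5·x^4 + x^5)·Dx^2  (order 2).
h: a_k = 0, -4, -2, 16/3, 8, -44/5, -94/3, 32/7, 112, …
ICs: h(0) = 0, h′(0) = -4.

f: a_k = 0, -2, 0, 2/3, 0, -2/5, 0, 2/7, 0, …
L₀ from L_f via x↦r, Dx↦r'^{-1}Dx.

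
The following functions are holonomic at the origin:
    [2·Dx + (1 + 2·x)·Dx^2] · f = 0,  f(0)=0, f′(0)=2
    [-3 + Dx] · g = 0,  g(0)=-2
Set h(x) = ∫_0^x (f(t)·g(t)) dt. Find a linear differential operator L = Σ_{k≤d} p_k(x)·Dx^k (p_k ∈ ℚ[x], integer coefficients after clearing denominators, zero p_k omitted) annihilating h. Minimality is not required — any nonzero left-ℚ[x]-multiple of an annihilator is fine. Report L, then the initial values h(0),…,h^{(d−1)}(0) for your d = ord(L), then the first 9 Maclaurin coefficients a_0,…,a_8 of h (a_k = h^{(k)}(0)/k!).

L = (3 + 18·x)·Dx + (-4 - 12·x)·Dx^2 + (1 + 2·x)·Dx^3  (order 3).
h: a_k = 0, 0, -2, -8/3, -17/6, -8/5, -83/60, 1/21, -1137/1120, …
ICs: h(0) = 0, h′(0) = 0, h′′(0) = -4.

f: a_k = 0, 2, -2, 8/3, -4, 32/5, -32/3, 128/7, -32, …
g: a_k = -2, -6, -9, -9, -27/4, -81/20, -81/40, -243/280, -729/2240, …
Sym-product of L_f,L_g gives L₀ (≤ ord 2).
Integrate: L := L₀·Dx.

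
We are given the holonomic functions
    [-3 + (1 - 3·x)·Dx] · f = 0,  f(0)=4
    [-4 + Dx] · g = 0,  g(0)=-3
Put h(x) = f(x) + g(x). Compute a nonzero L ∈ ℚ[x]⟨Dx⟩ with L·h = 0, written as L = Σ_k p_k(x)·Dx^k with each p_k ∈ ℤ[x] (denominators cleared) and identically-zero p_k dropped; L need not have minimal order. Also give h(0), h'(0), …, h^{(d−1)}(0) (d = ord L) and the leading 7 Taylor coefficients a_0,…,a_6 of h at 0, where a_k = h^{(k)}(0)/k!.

f: a_k = 4, 12, 36, 108, 324, 972, 2916, …
g: a_k = -3, -12, -24, -32, -32, -128/5, -256/15, …
f+g: L₀ = lclm(L_f,L_g), ord ≤ 1+1.
L = (-24 - 144·x) + (2 + 96·x - 144·x^2)·Dx + (1 - 15·x + 36·x^2)·Dx^2  (order 2).
h: a_k = 1, 0, 12, 76, 292, 4732/5, 43484/15, …
ICs: h(0) = 1, h′(0) = 0.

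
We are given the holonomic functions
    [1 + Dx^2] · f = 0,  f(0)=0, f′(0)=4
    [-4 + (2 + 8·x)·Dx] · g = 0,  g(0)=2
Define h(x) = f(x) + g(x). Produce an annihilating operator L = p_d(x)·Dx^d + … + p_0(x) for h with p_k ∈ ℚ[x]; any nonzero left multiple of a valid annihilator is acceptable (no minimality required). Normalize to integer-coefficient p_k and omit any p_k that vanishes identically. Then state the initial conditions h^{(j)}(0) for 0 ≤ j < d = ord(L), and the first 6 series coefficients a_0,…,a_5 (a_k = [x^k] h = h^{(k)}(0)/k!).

f: a_k = 0, 4, 0, -2/3, 0, 1/30, …
g: a_k = 2, 4, -4, 8, -20, 56, …
h₀=f+g: left-lcm gives L₀, ord ≤ 3.
L = (-26 - 16·x - 32·x^2) + (-3 - 4·x + 48·x^2 + 64·x^3)·Dx + (-26 - 16·x - 32·x^2)·Dx^2 + (-3 - 4·x + 48·x^2 + 64·x^3)·Dx^3  (order 3).
h: a_k = 2, 8, -4, 22/3, -20, 1681/30, …
ICs: h(0) = 2, h′(0) = 8, h′′(0) = -8.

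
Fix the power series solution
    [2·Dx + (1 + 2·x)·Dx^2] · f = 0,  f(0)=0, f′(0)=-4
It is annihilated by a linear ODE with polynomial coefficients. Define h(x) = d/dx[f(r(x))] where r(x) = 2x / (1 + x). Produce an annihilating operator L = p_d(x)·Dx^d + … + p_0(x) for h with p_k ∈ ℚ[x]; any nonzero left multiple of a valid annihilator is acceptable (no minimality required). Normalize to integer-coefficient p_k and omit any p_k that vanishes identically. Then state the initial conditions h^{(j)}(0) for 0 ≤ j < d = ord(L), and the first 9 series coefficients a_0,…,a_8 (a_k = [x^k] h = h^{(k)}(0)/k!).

L = (6 + 10·x) + (1 + 6·x + 5·x^2)·Dx  (order 1).
h: a_k = -8, 48, -248, 1248, -6248, 31248, -156248, 781248, -3906248, …
ICs: h(0) = -8.

f: a_k = 0, -4, 4, -16/3, 8, -64/5, 64/3, -256/7, 64, …
h₀=f(r): pull back L_f along r ⇒ L₀.
Derive L from L₀ (diff closure).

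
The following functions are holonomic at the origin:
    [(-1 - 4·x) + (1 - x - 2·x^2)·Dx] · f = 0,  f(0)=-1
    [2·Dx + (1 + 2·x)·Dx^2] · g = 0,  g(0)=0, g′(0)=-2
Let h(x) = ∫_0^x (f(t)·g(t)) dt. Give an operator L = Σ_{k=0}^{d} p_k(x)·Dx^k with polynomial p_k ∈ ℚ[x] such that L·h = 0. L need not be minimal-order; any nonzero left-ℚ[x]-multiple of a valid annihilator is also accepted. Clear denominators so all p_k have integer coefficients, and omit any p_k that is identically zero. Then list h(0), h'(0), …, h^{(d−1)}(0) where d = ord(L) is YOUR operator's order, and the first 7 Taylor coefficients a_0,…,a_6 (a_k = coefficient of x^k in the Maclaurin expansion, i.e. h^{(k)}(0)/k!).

L = (6 + 16·x)·Dx + (14·x + 20·x^2)·Dx^2 + (-1 - x + 4·x^2 + 4·x^3)·Dx^3  (order 3).
h: a_k = 0, 0, 1, 0, 5/3, 8/15, 56/15, …
ICs: h(0) = 0, h′(0) = 0, h′′(0) = 2.

f: a_k = -1, -1, -3, -5, -11, -21, -43, …
g: a_k = 0, -2, 2, -8/3, 4, -32/5, 32/3, …
Product ⇒ symmetric product L₀, ord ≤ 2.
∫: right-multiply L₀ by Dx.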